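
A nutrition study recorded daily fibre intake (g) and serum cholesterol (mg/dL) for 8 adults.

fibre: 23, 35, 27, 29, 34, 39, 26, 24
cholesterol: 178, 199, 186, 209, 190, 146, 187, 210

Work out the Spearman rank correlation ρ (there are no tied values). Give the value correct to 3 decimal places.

-0.119

Rank fibre: 1, 7, 4, 5, 6, 8, 3, 2
Rank cholesterol: 2, 6, 3, 7, 5, 1, 4, 8
d = rank(fibre) − rank(cholesterol): -1, 1, 1, -2, 1, 7, -1, -6; Σd² = 94
ρ = 1 − 6Σd² / [n(n²−1)] = 1 − 6×94 / (8×63) = 1 − 564/504 ≈ -0.119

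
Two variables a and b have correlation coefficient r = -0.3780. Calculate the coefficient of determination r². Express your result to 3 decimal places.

0.143

r² = (-0.3780)² = 0.143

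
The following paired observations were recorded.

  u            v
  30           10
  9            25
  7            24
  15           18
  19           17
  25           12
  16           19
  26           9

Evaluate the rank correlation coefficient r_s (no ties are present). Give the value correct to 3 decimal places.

-0.929

Rank u: 8, 2, 1, 3, 5, 6, 4, 7
Rank v: 2, 8, 7, 5, 4, 3, 6, 1
d = rank(u) − rank(v): 6, -6, -6, -2, 1, 3, -2, 6; Σd² = 162
ρ = 1 − 6Σd² / [n(n²−1)] = 1 − 6×162 / (8×63) = 1 − 972/504 ≈ -0.929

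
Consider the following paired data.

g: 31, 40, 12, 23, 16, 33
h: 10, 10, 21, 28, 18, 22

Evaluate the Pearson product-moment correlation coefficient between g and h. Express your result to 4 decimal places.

-0.5137

n = 6, Σg = 155, Σh = 109, Σg² = 4579, Σh² = 2233, Σgh = 2620
nΣgh − ΣgΣh = 15720 − 16895 = -1175
nΣg² − (Σg)² = 27474 − 24025 = 3449; nΣh² − (Σh)² = 13398 − 11881 = 1517
r = -1175 / √(3449 × 1517) = -1175 / 2287.3856 ≈ -0.5137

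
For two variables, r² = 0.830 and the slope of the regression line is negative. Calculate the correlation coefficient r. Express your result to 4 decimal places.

|r| = √0.830 = 0.9110
The association is negative, so r = −0.9110.

-0.9110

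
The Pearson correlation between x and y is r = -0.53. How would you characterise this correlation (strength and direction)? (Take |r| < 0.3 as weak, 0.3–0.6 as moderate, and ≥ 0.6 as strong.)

moderate negative

r = -0.53 < 0 so the relationship is negative.
|r| = 0.53, which falls in the moderate range.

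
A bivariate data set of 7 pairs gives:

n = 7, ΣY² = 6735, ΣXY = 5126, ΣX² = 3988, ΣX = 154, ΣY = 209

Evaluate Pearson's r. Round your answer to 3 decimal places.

r = (nΣXY − ΣXΣY) / √[(nΣX² − (ΣX)²)(nΣY² − (ΣY)²)]
Numerator: 7×5126 − 154×209 = 3696
Denominator: √[(27916 − 23716)(47145 − 43681)] = √[4200 × 3464] = 3814.2889
r = 3696 / 3814.2889 ≈ 0.969

0.969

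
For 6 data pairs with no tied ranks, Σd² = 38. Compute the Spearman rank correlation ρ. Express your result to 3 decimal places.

-0.086

ρ = 1 − 6Σd² / [n(n²−1)] = 1 − 6×38 / (6×35)
  = 1 − 228/210 = 1 − 1.0857 ≈ -0.086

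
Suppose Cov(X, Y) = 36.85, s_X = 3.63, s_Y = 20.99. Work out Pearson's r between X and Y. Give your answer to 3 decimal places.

0.484

r = Cov(X,Y) / (s_X · s_Y) = 36.85 / (3.63 × 20.99)
  = 36.85 / 76.1937 ≈ 0.484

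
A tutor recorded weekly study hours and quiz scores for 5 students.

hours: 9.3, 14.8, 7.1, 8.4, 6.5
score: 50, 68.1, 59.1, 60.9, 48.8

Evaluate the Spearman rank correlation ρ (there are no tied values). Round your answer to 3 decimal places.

Rank hours: 4, 5, 2, 3, 1
Rank score: 2, 5, 3, 4, 1
d = rank(hours) − rank(score): 2, 0, -1, -1, 0; Σd² = 6
ρ = 1 − 6Σd² / [n(n²−1)] = 1 − 6×6 / (5×24) = 1 − 36/120 ≈ 0.700

0.700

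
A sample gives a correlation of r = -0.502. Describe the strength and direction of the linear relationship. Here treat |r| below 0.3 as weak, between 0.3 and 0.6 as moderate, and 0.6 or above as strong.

moderate negative

r = -0.502 < 0 so the relationship is negative.
|r| = 0.502, which falls in the moderate range.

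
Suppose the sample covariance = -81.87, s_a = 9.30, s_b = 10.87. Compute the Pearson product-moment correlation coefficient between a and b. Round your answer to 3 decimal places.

r = Cov(a,b) / (s_a · s_b) = -81.87 / (9.30 × 10.87)
  = -81.87 / 101.0910 ≈ -0.810

-0.810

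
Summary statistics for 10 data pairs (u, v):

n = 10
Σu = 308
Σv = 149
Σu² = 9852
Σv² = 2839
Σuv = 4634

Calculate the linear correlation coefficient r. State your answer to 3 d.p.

0.094

r = (nΣuv − ΣuΣv) / √[(nΣu² − (Σu)²)(nΣv² − (Σv)²)]
Numerator: 10×4634 − 308×149 = 448
Denominator: √[(98520 − 94864)(28390 − 22201)] = √[3656 × 6189] = 4756.7829
r = 448 / 4756.7829 ≈ 0.094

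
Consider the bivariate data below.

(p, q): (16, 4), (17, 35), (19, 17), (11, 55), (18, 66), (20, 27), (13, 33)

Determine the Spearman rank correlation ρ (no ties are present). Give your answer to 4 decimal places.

Rank p: 3, 4, 6, 1, 5, 7, 2
Rank q: 1, 5, 2, 6, 7, 3, 4
d = rank(p) − rank(q): 2, -1, 4, -5, -2, 4, -2; Σd² = 70
ρ = 1 − 6Σd² / [n(n²−1)] = 1 − 6×70 / (7×48) = 1 − 420/336 ≈ -0.2500

-0.2500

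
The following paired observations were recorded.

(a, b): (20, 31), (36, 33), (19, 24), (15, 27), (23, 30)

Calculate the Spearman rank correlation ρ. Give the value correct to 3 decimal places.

Rank a: 3, 5, 2, 1, 4
Rank b: 4, 5, 1, 2, 3
d = rank(a) − rank(b): -1, 0, 1, -1, 1; Σd² = 4
ρ = 1 − 6Σd² / [n(n²−1)] = 1 − 6×4 / (5×24) = 1 − 24/120 ≈ 0.800

0.800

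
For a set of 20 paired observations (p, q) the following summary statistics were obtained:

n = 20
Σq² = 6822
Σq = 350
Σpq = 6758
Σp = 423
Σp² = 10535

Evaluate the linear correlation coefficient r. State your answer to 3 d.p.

r = (nΣpq − ΣpΣq) / √[(nΣp² − (Σp)²)(nΣq² − (Σq)²)]
Numerator: 20×6758 − 423×350 = -12890
Denominator: √[(210700 − 178929)(136440 − 122500)] = √[31771 × 13940] = 21044.8982
r = -12890 / 21044.8982 ≈ -0.612

-0.612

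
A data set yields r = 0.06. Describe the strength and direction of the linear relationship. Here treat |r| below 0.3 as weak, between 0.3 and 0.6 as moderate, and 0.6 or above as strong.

r = 0.06 > 0 so the relationship is positive.
|r| = 0.06, which falls in the weak range.

weak positive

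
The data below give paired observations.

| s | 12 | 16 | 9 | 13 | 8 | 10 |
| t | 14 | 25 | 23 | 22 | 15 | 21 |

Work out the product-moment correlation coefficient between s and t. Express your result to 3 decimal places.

0.471

n = 6, Σs = 68, Σt = 120, Σs² = 814, Σt² = 2500, Σst = 1391
nΣst − ΣsΣt = 8346 − 8160 = 186
nΣs² − (Σs)² = 4884 − 4624 = 260; nΣt² − (Σt)² = 15000 − 14400 = 600
r = 186 / √(260 × 600) = 186 / 394.9684 ≈ 0.471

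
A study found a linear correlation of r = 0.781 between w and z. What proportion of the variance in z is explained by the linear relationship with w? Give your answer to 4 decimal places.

r² = (0.781)² = 0.6100

0.6100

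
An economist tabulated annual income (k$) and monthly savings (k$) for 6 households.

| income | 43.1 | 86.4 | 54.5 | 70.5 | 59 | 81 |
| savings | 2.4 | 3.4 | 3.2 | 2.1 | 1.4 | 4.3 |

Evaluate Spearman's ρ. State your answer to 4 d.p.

0.4857

Rank income: 1, 6, 2, 4, 3, 5
Rank savings: 3, 5, 4, 2, 1, 6
d = rank(income) − rank(savings): -2, 1, -2, 2, 2, -1; Σd² = 18
ρ = 1 − 6Σd² / [n(n²−1)] = 1 − 6×18 / (6×35) = 1 − 108/210 ≈ 0.4857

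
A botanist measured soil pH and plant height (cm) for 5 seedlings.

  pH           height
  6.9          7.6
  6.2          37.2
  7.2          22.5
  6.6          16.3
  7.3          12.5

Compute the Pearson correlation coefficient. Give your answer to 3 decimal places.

-0.651

n = 5, Σx = 34.2, Σy = 96.1, Σx² = 234.74, Σy² = 2369.79, Σxy = 643.91
nΣxy − ΣxΣy = 3219.55 − 3286.62 = -67.07
nΣx² − (Σx)² = 1173.7 − 1169.64 = 4.06; nΣy² − (Σy)² = 11848.95 − 9235.21 = 2613.74
r = -67.07 / √(4.06 × 2613.74) = -67.07 / 103.0135 ≈ -0.651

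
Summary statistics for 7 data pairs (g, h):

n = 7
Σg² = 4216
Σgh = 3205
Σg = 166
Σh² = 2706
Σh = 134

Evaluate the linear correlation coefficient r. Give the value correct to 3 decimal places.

r = (nΣgh − ΣgΣh) / √[(nΣg² − (Σg)²)(nΣh² − (Σh)²)]
Numerator: 7×3205 − 166×134 = 191
Denominator: √[(29512 − 27556)(18942 − 17956)] = √[1956 × 986] = 1388.7462
r = 191 / 1388.7462 ≈ 0.138

0.138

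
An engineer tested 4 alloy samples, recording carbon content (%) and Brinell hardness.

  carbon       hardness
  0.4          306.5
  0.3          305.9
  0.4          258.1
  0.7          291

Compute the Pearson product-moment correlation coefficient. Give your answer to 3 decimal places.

n = 4, Σx = 1.8, Σy = 1161.5, Σx² = 0.9, Σy² = 338813.67, Σxy = 521.31
nΣxy − ΣxΣy = 2085.24 − 2090.7 = -5.46
nΣx² − (Σx)² = 3.6 − 3.24 = 0.36; nΣy² − (Σy)² = 1355254.68 − 1349082.25 = 6172.43
r = -5.46 / √(0.36 × 6172.43) = -5.46 / 47.1389 ≈ -0.116

-0.116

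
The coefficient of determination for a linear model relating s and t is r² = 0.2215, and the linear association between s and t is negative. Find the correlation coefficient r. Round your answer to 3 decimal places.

-0.471

|r| = √0.2215 = 0.471
The association is negative, so r = −0.471.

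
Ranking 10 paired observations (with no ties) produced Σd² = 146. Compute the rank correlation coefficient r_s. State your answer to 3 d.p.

ρ = 1 − 6Σd² / [n(n²−1)] = 1 − 6×146 / (10×99)
  = 1 − 876/990 = 1 − 0.8848 ≈ 0.115

0.115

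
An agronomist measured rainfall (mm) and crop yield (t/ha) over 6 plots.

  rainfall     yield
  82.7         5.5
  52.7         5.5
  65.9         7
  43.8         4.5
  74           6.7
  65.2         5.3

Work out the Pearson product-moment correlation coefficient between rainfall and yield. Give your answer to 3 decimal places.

0.529

n = 6, Σx = 384.3, Σy = 34.5, Σx² = 25604.87, Σy² = 202.73, Σxy = 2244.46
nΣxy − ΣxΣy = 13466.76 − 13258.35 = 208.41
nΣx² − (Σx)² = 153629.22 − 147686.49 = 5942.73; nΣy² − (Σy)² = 1216.38 − 1190.25 = 26.13
r = 208.41 / √(5942.73 × 26.13) = 208.41 / 394.0603 ≈ 0.529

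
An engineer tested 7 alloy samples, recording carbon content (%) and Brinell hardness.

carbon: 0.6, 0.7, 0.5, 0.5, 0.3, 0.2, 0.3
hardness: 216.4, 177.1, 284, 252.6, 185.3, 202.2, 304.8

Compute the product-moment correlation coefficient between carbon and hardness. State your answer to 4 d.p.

n = 7, Σx = 3.1, Σy = 1622.4, Σx² = 1.57, Σy² = 390780.1, Σxy = 709.58
nΣxy − ΣxΣy = 4967.06 − 5029.44 = -62.38
nΣx² − (Σx)² = 10.99 − 9.61 = 1.38; nΣy² − (Σy)² = 2735460.7 − 2632181.76 = 103278.94
r = -62.38 / √(1.38 × 103278.94) = -62.38 / 377.5248 ≈ -0.1652

-0.1652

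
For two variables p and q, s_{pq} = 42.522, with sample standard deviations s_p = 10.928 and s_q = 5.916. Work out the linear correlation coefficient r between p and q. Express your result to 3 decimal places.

0.658

r = Cov(p,q) / (s_p · s_q) = 42.522 / (10.928 × 5.916)
  = 42.522 / 64.6500 ≈ 0.658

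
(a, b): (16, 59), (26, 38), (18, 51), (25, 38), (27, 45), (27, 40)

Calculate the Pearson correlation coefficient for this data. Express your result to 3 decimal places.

-0.892

n = 6, Σa = 139, Σb = 271, Σa² = 3339, Σb² = 12595, Σab = 6095
nΣab − ΣaΣb = 36570 − 37669 = -1099
nΣa² − (Σa)² = 20034 − 19321 = 713; nΣb² − (Σb)² = 75570 − 73441 = 2129
r = -1099 / √(713 × 2129) = -1099 / 1232.0621 ≈ -0.892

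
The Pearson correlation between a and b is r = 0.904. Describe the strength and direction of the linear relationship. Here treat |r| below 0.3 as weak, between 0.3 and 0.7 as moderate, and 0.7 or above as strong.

strong positive

r = 0.904 > 0 so the relationship is positive.
|r| = 0.904, which falls in the strong range.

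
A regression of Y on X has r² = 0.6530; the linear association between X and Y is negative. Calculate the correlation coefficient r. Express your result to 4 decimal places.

-0.8081

|r| = √0.6530 = 0.8081
The association is negative, so r = −0.8081.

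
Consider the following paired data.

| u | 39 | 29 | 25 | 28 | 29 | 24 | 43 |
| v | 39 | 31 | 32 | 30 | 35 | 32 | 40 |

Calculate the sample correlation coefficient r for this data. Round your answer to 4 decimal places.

n = 7, Σu = 217, Σv = 239, Σu² = 7037, Σv² = 8255, Σuv = 7563
nΣuv − ΣuΣv = 52941 − 51863 = 1078
nΣu² − (Σu)² = 49259 − 47089 = 2170; nΣv² − (Σv)² = 57785 − 57121 = 664
r = 1078 / √(2170 × 664) = 1078 / 1200.3666 ≈ 0.8981

0.8981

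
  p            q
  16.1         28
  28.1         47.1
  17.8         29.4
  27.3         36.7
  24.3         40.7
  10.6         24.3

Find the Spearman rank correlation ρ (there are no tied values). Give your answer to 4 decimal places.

0.9429

Rank p: 2, 6, 3, 5, 4, 1
Rank q: 2, 6, 3, 4, 5, 1
d = rank(p) − rank(q): 0, 0, 0, 1, -1, 0; Σd² = 2
ρ = 1 − 6Σd² / [n(n²−1)] = 1 − 6×2 / (6×35) = 1 − 12/210 ≈ 0.9429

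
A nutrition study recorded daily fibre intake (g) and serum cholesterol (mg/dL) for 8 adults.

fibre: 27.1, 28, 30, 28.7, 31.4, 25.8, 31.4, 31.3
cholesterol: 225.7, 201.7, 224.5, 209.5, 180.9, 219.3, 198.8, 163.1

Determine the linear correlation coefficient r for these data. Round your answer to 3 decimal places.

n = 8, Σx = 233.7, Σy = 1623.5, Σx² = 6859.35, Σy² = 332854.23, Σxy = 47197.27
nΣxy − ΣxΣy = 377578.16 − 379411.95 = -1833.79
nΣx² − (Σx)² = 54874.8 − 54615.69 = 259.11; nΣy² − (Σy)² = 2662833.84 − 2635752.25 = 27081.59
r = -1833.79 / √(259.11 × 27081.59) = -1833.79 / 2648.9830 ≈ -0.692

-0.692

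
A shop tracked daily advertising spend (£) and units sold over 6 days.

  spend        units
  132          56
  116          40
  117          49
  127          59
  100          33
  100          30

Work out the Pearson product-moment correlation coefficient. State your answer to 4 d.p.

0.9522

n = 6, Σx = 692, Σy = 267, Σx² = 80698, Σy² = 12607, Σxy = 31558
nΣxy − ΣxΣy = 189348 − 184764 = 4584
nΣx² − (Σx)² = 484188 − 478864 = 5324; nΣy² − (Σy)² = 75642 − 71289 = 4353
r = 4584 / √(5324 × 4353) = 4584 / 4814.0806 ≈ 0.9522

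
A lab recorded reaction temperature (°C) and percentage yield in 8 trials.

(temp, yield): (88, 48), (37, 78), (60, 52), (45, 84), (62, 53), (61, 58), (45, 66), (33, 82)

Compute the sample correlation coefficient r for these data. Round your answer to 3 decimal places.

-0.867

n = 8, Σx = 431, Σy = 521, Σx² = 25417, Σy² = 35401, Σxy = 26510
nΣxy − ΣxΣy = 212080 − 224551 = -12471
nΣx² − (Σx)² = 203336 − 185761 = 17575; nΣy² − (Σy)² = 283208 − 271441 = 11767
r = -12471 / √(17575 × 11767) = -12471 / 14380.7171 ≈ -0.867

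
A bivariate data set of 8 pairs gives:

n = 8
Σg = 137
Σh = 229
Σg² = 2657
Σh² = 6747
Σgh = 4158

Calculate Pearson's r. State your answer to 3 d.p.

0.968

r = (nΣgh − ΣgΣh) / √[(nΣg² − (Σg)²)(nΣh² − (Σh)²)]
Numerator: 8×4158 − 137×229 = 1891
Denominator: √[(21256 − 18769)(53976 − 52441)] = √[2487 × 1535] = 1953.8539
r = 1891 / 1953.8539 ≈ 0.968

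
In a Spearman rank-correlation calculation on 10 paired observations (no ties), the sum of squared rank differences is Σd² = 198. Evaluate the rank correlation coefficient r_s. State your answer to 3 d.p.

-0.200

ρ = 1 − 6Σd² / [n(n²−1)] = 1 − 6×198 / (10×99)
  = 1 − 1188/990 = 1 − 1.2000 ≈ -0.200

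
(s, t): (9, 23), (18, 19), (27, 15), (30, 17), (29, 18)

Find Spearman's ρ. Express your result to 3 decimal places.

Rank s: 1, 2, 3, 5, 4
Rank t: 5, 4, 1, 2, 3
d = rank(s) − rank(t): -4, -2, 2, 3, 1; Σd² = 34
ρ = 1 − 6Σd² / [n(n²−1)] = 1 − 6×34 / (5×24) = 1 − 204/120 ≈ -0.700

-0.700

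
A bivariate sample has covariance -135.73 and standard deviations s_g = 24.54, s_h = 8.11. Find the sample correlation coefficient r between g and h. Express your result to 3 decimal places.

-0.682

r = Cov(g,h) / (s_g · s_h) = -135.73 / (24.54 × 8.11)
  = -135.73 / 199.0194 ≈ -0.682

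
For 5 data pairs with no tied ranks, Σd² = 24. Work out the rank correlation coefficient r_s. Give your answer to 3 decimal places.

-0.200

ρ = 1 − 6Σd² / [n(n²−1)] = 1 − 6×24 / (5×24)
  = 1 − 144/120 = 1 − 1.2000 ≈ -0.200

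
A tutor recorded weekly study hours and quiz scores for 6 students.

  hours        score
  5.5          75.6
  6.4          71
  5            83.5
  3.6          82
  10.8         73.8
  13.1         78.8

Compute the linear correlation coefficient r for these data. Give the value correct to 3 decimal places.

-0.295

n = 6, Σx = 44.4, Σy = 464.7, Σx² = 397.42, Σy² = 36108.49, Σxy = 3412.22
nΣxy − ΣxΣy = 20473.32 − 20632.68 = -159.36
nΣx² − (Σx)² = 2384.52 − 1971.36 = 413.16; nΣy² − (Σy)² = 216650.94 − 215946.09 = 704.85
r = -159.36 / √(413.16 × 704.85) = -159.36 / 539.6442 ≈ -0.295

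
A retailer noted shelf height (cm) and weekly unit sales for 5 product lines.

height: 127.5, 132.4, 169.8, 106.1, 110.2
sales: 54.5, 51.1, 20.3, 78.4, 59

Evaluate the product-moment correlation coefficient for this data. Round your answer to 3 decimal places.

-0.962

n = 5, Σx = 646, Σy = 263.3, Σx² = 86019.3, Σy² = 15621.11, Σxy = 31981.37
nΣxy − ΣxΣy = 159906.85 − 170091.8 = -10184.95
nΣx² − (Σx)² = 430096.5 − 417316 = 12780.5; nΣy² − (Σy)² = 78105.55 − 69326.89 = 8778.66
r = -10184.95 / √(12780.5 × 8778.66) = -10184.95 / 10592.2455 ≈ -0.962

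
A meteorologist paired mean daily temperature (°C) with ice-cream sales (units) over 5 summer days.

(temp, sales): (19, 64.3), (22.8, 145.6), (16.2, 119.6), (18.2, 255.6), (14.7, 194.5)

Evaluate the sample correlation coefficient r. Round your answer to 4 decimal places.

-0.2037

n = 5, Σx = 90.9, Σy = 779.6, Σx² = 1690.61, Σy² = 142799.62, Σxy = 13989.97
nΣxy − ΣxΣy = 69949.85 − 70865.64 = -915.79
nΣx² − (Σx)² = 8453.05 − 8262.81 = 190.24; nΣy² − (Σy)² = 713998.1 − 607776.16 = 106221.94
r = -915.79 / √(190.24 × 106221.94) = -915.79 / 4495.2933 ≈ -0.2037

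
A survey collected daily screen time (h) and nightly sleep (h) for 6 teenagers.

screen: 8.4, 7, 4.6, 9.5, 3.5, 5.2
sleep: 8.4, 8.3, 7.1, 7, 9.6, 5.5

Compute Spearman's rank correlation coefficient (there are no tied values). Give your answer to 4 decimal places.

-0.3143

Rank screen: 5, 4, 2, 6, 1, 3
Rank sleep: 5, 4, 3, 2, 6, 1
d = rank(screen) − rank(sleep): 0, 0, -1, 4, -5, 2; Σd² = 46
ρ = 1 − 6Σd² / [n(n²−1)] = 1 − 6×46 / (6×35) = 1 − 276/210 ≈ -0.3143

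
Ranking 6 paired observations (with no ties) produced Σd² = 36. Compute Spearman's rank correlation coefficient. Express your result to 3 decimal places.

-0.029

ρ = 1 − 6Σd² / [n(n²−1)] = 1 − 6×36 / (6×35)
  = 1 − 216/210 = 1 − 1.0286 ≈ -0.029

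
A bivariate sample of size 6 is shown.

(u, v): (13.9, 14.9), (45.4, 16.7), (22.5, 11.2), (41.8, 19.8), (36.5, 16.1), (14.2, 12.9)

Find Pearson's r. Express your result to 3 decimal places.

0.733

n = 6, Σu = 174.3, Σv = 91.6, Σu² = 6041.75, Σv² = 1444, Σuv = 2815.76
nΣuv − ΣuΣv = 16894.56 − 15965.88 = 928.68
nΣu² − (Σu)² = 36250.5 − 30380.49 = 5870.01; nΣv² − (Σv)² = 8664 − 8390.56 = 273.44
r = 928.68 / √(5870.01 × 273.44) = 928.68 / 1266.9236 ≈ 0.733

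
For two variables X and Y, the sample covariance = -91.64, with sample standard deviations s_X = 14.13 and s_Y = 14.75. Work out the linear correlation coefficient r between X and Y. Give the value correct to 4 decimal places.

-0.4397

r = Cov(X,Y) / (s_X · s_Y) = -91.64 / (14.13 × 14.75)
  = -91.64 / 208.4175 ≈ -0.4397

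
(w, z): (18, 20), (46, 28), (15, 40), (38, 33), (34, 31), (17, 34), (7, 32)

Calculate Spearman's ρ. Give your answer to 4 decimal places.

-0.4643

Rank w: 4, 7, 2, 6, 5, 3, 1
Rank z: 1, 2, 7, 5, 3, 6, 4
d = rank(w) − rank(z): 3, 5, -5, 1, 2, -3, -3; Σd² = 82
ρ = 1 − 6Σd² / [n(n²−1)] = 1 − 6×82 / (7×48) = 1 − 492/336 ≈ -0.4643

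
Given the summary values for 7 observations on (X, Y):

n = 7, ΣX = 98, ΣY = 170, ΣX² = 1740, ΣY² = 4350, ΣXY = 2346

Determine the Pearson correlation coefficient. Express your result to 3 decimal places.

r = (nΣXY − ΣXΣY) / √[(nΣX² − (ΣX)²)(nΣY² − (ΣY)²)]
Numerator: 7×2346 − 98×170 = -238
Denominator: √[(12180 − 9604)(30450 − 28900)] = √[2576 × 1550] = 1998.1992
r = -238 / 1998.1992 ≈ -0.119

-0.119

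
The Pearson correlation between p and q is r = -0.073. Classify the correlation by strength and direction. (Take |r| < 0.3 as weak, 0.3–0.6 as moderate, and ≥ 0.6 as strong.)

weak negative

r = -0.073 < 0 so the relationship is negative.
|r| = 0.073, which falls in the weak range.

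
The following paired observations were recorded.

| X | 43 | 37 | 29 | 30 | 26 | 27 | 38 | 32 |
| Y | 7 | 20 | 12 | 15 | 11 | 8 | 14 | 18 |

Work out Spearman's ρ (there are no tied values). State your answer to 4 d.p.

0.1667

Rank X: 8, 6, 3, 4, 1, 2, 7, 5
Rank Y: 1, 8, 4, 6, 3, 2, 5, 7
d = rank(X) − rank(Y): 7, -2, -1, -2, -2, 0, 2, -2; Σd² = 70
ρ = 1 − 6Σd² / [n(n²−1)] = 1 − 6×70 / (8×63) = 1 − 420/504 ≈ 0.1667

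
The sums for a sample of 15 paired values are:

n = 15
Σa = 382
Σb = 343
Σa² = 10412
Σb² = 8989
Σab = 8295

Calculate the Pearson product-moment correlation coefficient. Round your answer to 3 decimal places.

-0.497

r = (nΣab − ΣaΣb) / √[(nΣa² − (Σa)²)(nΣb² − (Σb)²)]
Numerator: 15×8295 − 382×343 = -6601
Denominator: √[(156180 − 145924)(134835 − 117649)] = √[10256 × 17186] = 13276.2802
r = -6601 / 13276.2802 ≈ -0.497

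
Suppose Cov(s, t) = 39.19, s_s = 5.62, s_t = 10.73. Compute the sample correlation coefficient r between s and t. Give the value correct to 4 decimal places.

r = Cov(s,t) / (s_s · s_t) = 39.19 / (5.62 × 10.73)
  = 39.19 / 60.3026 ≈ 0.6499

0.6499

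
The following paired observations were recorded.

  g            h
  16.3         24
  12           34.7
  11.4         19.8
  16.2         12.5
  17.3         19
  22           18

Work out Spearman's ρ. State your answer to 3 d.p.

-0.429

Rank g: 4, 2, 1, 3, 5, 6
Rank h: 5, 6, 4, 1, 3, 2
d = rank(g) − rank(h): -1, -4, -3, 2, 2, 4; Σd² = 50
ρ = 1 − 6Σd² / [n(n²−1)] = 1 − 6×50 / (6×35) = 1 − 300/210 ≈ -0.429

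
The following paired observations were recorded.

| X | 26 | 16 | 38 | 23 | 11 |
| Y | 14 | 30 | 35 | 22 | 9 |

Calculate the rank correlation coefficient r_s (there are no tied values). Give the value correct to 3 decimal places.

0.600

Rank X: 4, 2, 5, 3, 1
Rank Y: 2, 4, 5, 3, 1
d = rank(X) − rank(Y): 2, -2, 0, 0, 0; Σd² = 8
ρ = 1 − 6Σd² / [n(n²−1)] = 1 − 6×8 / (5×24) = 1 − 48/120 ≈ 0.600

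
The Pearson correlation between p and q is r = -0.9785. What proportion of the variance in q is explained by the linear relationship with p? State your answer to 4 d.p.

0.9575

r² = (-0.9785)² = 0.9575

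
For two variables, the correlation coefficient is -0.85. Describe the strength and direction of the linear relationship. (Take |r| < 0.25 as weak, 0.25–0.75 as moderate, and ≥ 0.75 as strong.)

strong negative

r = -0.85 < 0 so the relationship is negative.
|r| = 0.85, which falls in the strong range.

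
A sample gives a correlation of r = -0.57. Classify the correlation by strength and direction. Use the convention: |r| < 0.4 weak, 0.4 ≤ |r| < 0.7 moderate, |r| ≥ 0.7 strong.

moderate negative

r = -0.57 < 0 so the relationship is negative.
|r| = 0.57, which falls in the moderate range.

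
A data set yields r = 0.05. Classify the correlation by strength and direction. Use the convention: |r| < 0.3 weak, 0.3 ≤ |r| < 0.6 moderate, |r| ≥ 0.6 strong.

r = 0.05 > 0 so the relationship is positive.
|r| = 0.05, which falls in the weak range.

weak positive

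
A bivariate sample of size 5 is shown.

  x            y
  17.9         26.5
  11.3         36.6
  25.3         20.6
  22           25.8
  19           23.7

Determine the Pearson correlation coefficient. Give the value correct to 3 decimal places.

n = 5, Σx = 95.5, Σy = 133.2, Σx² = 1933.19, Σy² = 3693.5, Σxy = 2427.01
nΣxy − ΣxΣy = 12135.05 − 12720.6 = -585.55
nΣx² − (Σx)² = 9665.95 − 9120.25 = 545.7; nΣy² − (Σy)² = 18467.5 − 17742.24 = 725.26
r = -585.55 / √(545.7 × 725.26) = -585.55 / 629.1060 ≈ -0.931

-0.931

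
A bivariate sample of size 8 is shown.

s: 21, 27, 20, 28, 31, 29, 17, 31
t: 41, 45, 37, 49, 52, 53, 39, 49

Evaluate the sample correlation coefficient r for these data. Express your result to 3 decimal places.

0.922

n = 8, Σs = 204, Σt = 365, Σs² = 5406, Σt² = 16911, Σst = 9519
nΣst − ΣsΣt = 76152 − 74460 = 1692
nΣs² − (Σs)² = 43248 − 41616 = 1632; nΣt² − (Σt)² = 135288 − 133225 = 2063
r = 1692 / √(1632 × 2063) = 1692 / 1834.8886 ≈ 0.922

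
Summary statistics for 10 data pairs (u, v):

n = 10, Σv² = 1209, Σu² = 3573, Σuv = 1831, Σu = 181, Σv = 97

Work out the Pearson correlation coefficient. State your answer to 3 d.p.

r = (nΣuv − ΣuΣv) / √[(nΣu² − (Σu)²)(nΣv² − (Σv)²)]
Numerator: 10×1831 − 181×97 = 753
Denominator: √[(35730 − 32761)(12090 − 9409)] = √[2969 × 2681] = 2821.3275
r = 753 / 2821.3275 ≈ 0.267

0.267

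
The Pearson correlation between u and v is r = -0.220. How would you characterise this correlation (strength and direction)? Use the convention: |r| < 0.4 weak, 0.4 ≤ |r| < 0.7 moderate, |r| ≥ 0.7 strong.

weak negative

r = -0.220 < 0 so the relationship is negative.
|r| = 0.220, which falls in the weak range.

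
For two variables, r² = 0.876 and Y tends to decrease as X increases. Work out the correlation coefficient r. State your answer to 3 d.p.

-0.936

|r| = √0.876 = 0.936
The association is negative, so r = −0.936.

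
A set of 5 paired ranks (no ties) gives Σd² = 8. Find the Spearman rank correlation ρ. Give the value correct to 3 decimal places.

ρ = 1 − 6Σd² / [n(n²−1)] = 1 − 6×8 / (5×24)
  = 1 − 48/120 = 1 − 0.4000 ≈ 0.600

0.600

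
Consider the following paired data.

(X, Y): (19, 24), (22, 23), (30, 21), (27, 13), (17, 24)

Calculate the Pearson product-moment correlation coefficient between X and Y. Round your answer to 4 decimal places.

-0.6353

n = 5, ΣX = 115, ΣY = 105, ΣX² = 2763, ΣY² = 2291, ΣXY = 2351
nΣXY − ΣXΣY = 11755 − 12075 = -320
nΣX² − (ΣX)² = 13815 − 13225 = 590; nΣY² − (ΣY)² = 11455 − 11025 = 430
r = -320 / √(590 × 430) = -320 / 503.6864 ≈ -0.6353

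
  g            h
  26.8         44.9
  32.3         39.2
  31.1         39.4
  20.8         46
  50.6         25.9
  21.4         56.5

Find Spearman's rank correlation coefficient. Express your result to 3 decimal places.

-0.943

Rank g: 3, 5, 4, 1, 6, 2
Rank h: 4, 2, 3, 5, 1, 6
d = rank(g) − rank(h): -1, 3, 1, -4, 5, -4; Σd² = 68
ρ = 1 − 6Σd² / [n(n²−1)] = 1 − 6×68 / (6×35) = 1 − 408/210 ≈ -0.943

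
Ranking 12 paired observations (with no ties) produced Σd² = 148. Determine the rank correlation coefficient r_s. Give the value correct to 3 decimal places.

0.483

ρ = 1 − 6Σd² / [n(n²−1)] = 1 − 6×148 / (12×143)
  = 1 − 888/1716 = 1 − 0.5175 ≈ 0.483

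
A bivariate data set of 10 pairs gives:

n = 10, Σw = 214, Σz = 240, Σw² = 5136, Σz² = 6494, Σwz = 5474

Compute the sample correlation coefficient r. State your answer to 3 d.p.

r = (nΣwz − ΣwΣz) / √[(nΣw² − (Σw)²)(nΣz² − (Σz)²)]
Numerator: 10×5474 − 214×240 = 3380
Denominator: √[(51360 − 45796)(64940 − 57600)] = √[5564 × 7340] = 6390.5993
r = 3380 / 6390.5993 ≈ 0.529

0.529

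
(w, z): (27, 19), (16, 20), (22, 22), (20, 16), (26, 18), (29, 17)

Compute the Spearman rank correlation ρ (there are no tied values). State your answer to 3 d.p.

Rank w: 5, 1, 3, 2, 4, 6
Rank z: 4, 5, 6, 1, 3, 2
d = rank(w) − rank(z): 1, -4, -3, 1, 1, 4; Σd² = 44
ρ = 1 − 6Σd² / [n(n²−1)] = 1 − 6×44 / (6×35) = 1 − 264/210 ≈ -0.257

-0.257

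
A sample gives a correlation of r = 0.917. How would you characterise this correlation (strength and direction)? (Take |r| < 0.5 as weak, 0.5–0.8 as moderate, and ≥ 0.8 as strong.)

strong positive

r = 0.917 > 0 so the relationship is positive.
|r| = 0.917, which falls in the strong range.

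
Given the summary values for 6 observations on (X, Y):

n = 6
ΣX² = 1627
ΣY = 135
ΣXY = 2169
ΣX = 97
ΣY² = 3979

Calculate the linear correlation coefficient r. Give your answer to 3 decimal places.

r = (nΣXY − ΣXΣY) / √[(nΣX² − (ΣX)²)(nΣY² − (ΣY)²)]
Numerator: 6×2169 − 97×135 = -81
Denominator: √[(9762 − 9409)(23874 − 18225)] = √[353 × 5649] = 1412.1250
r = -81 / 1412.1250 ≈ -0.057

-0.057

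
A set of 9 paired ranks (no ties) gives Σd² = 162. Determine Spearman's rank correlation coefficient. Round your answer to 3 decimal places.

ρ = 1 − 6Σd² / [n(n²−1)] = 1 − 6×162 / (9×80)
  = 1 − 972/720 = 1 − 1.3500 ≈ -0.350

-0.350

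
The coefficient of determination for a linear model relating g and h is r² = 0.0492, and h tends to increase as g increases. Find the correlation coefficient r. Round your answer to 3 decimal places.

|r| = √0.0492 = 0.222
The association is positive, so r = 0.222.

0.222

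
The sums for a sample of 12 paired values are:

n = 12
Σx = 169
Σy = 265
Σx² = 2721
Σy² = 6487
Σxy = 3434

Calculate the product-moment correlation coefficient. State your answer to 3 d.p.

r = (nΣxy − ΣxΣy) / √[(nΣx² − (Σx)²)(nΣy² − (Σy)²)]
Numerator: 12×3434 − 169×265 = -3577
Denominator: √[(32652 − 28561)(77844 − 70225)] = √[4091 × 7619] = 5582.9498
r = -3577 / 5582.9498 ≈ -0.641

-0.641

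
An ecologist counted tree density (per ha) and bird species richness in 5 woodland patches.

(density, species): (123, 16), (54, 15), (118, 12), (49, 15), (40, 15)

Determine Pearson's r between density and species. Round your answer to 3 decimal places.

n = 5, Σx = 384, Σy = 73, Σx² = 35970, Σy² = 1075, Σxy = 5529
nΣxy − ΣxΣy = 27645 − 28032 = -387
nΣx² − (Σx)² = 179850 − 147456 = 32394; nΣy² − (Σy)² = 5375 − 5329 = 46
r = -387 / √(32394 × 46) = -387 / 1220.7064 ≈ -0.317

-0.317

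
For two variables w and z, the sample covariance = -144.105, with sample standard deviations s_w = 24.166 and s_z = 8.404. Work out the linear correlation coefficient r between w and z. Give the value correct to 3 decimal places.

-0.710

r = Cov(w,z) / (s_w · s_z) = -144.105 / (24.166 × 8.404)
  = -144.105 / 203.0911 ≈ -0.710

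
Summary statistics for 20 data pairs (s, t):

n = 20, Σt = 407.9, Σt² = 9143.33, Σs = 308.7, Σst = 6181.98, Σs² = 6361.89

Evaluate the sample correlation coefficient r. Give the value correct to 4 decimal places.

-0.0993

r = (nΣst − ΣsΣt) / √[(nΣs² − (Σs)²)(nΣt² − (Σt)²)]
Numerator: 20×6181.98 − 308.7×407.9 = -2279.13
Denominator: √[(127237.8 − 95295.69)(182866.6 − 166382.41)] = √[31942.11 × 16484.19] = 22946.4553
r = -2279.13 / 22946.4553 ≈ -0.0993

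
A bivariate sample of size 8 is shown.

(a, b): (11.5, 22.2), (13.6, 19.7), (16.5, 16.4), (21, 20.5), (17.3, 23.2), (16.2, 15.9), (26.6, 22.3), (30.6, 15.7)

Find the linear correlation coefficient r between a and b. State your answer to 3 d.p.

n = 8, Σa = 153.3, Σb = 155.9, Σa² = 3236.11, Σb² = 3104.97, Σab = 2956.86
nΣab − ΣaΣb = 23654.88 − 23899.47 = -244.59
nΣa² − (Σa)² = 25888.88 − 23500.89 = 2387.99; nΣb² − (Σb)² = 24839.76 − 24304.81 = 534.95
r = -244.59 / √(2387.99 × 534.95) = -244.59 / 1130.2457 ≈ -0.216

-0.216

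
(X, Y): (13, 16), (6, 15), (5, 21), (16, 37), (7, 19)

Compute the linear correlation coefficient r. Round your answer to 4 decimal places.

n = 5, ΣX = 47, ΣY = 108, ΣX² = 535, ΣY² = 2652, ΣXY = 1128
nΣXY − ΣXΣY = 5640 − 5076 = 564
nΣX² − (ΣX)² = 2675 − 2209 = 466; nΣY² − (ΣY)² = 13260 − 11664 = 1596
r = 564 / √(466 × 1596) = 564 / 862.4013 ≈ 0.6540

0.6540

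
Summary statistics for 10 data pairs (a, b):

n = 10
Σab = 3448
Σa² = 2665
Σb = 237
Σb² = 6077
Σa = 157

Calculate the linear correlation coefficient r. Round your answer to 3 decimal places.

r = (nΣab − ΣaΣb) / √[(nΣa² − (Σa)²)(nΣb² − (Σb)²)]
Numerator: 10×3448 − 157×237 = -2729
Denominator: √[(26650 − 24649)(60770 − 56169)] = √[2001 × 4601] = 3034.2381
r = -2729 / 3034.2381 ≈ -0.899

-0.899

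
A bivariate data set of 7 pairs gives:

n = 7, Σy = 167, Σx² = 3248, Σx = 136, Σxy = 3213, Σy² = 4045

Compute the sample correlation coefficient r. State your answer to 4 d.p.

-0.1644

r = (nΣxy − ΣxΣy) / √[(nΣx² − (Σx)²)(nΣy² − (Σy)²)]
Numerator: 7×3213 − 136×167 = -221
Denominator: √[(22736 − 18496)(28315 − 27889)] = √[4240 × 426] = 1343.9643
r = -221 / 1343.9643 ≈ -0.1644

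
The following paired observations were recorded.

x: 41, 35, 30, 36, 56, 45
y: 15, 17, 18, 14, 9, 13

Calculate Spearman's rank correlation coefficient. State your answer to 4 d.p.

-0.9429

Rank x: 4, 2, 1, 3, 6, 5
Rank y: 4, 5, 6, 3, 1, 2
d = rank(x) − rank(y): 0, -3, -5, 0, 5, 3; Σd² = 68
ρ = 1 − 6Σd² / [n(n²−1)] = 1 − 6×68 / (6×35) = 1 − 408/210 ≈ -0.9429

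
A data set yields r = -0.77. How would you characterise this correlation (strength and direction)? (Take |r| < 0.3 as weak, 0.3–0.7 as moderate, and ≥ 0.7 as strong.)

strong negative

r = -0.77 < 0 so the relationship is negative.
|r| = 0.77, which falls in the strong range.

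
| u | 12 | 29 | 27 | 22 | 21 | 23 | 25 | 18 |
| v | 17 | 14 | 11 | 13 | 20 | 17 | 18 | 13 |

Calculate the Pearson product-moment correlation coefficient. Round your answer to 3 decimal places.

n = 8, Σu = 177, Σv = 123, Σu² = 4117, Σv² = 1957, Σuv = 2688
nΣuv − ΣuΣv = 21504 − 21771 = -267
nΣu² − (Σu)² = 32936 − 31329 = 1607; nΣv² − (Σv)² = 15656 − 15129 = 527
r = -267 / √(1607 × 527) = -267 / 920.2657 ≈ -0.290

-0.290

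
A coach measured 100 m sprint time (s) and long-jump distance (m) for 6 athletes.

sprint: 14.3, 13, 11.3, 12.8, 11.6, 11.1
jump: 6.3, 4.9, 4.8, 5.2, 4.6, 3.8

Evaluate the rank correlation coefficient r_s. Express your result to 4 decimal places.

Rank sprint: 6, 5, 2, 4, 3, 1
Rank jump: 6, 4, 3, 5, 2, 1
d = rank(sprint) − rank(jump): 0, 1, -1, -1, 1, 0; Σd² = 4
ρ = 1 − 6Σd² / [n(n²−1)] = 1 − 6×4 / (6×35) = 1 − 24/210 ≈ 0.8857

0.8857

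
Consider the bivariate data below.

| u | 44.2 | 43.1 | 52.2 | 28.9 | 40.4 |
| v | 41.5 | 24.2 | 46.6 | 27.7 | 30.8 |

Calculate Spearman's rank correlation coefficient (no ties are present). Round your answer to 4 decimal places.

Rank u: 4, 3, 5, 1, 2
Rank v: 4, 1, 5, 2, 3
d = rank(u) − rank(v): 0, 2, 0, -1, -1; Σd² = 6
ρ = 1 − 6Σd² / [n(n²−1)] = 1 − 6×6 / (5×24) = 1 − 36/120 ≈ 0.7000

0.7000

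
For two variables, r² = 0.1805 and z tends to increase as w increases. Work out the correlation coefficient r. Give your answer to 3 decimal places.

|r| = √0.1805 = 0.425
The association is positive, so r = 0.425.

0.425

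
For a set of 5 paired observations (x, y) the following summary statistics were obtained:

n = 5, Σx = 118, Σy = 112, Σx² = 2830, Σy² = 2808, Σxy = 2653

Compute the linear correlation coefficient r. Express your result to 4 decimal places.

r = (nΣxy − ΣxΣy) / √[(nΣx² − (Σx)²)(nΣy² − (Σy)²)]
Numerator: 5×2653 − 118×112 = 49
Denominator: √[(14150 − 13924)(14040 − 12544)] = √[226 × 1496] = 581.4602
r = 49 / 581.4602 ≈ 0.0843

0.0843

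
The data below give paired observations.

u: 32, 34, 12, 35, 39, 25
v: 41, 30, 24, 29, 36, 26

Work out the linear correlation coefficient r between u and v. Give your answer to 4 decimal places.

0.6499

n = 6, Σu = 177, Σv = 186, Σu² = 5695, Σv² = 5970, Σuv = 5689
nΣuv − ΣuΣv = 34134 − 32922 = 1212
nΣu² − (Σu)² = 34170 − 31329 = 2841; nΣv² − (Σv)² = 35820 − 34596 = 1224
r = 1212 / √(2841 × 1224) = 1212 / 1864.7745 ≈ 0.6499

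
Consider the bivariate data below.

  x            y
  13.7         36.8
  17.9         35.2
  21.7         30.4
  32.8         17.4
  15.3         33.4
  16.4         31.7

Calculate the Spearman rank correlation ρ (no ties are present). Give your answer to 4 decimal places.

Rank x: 1, 4, 5, 6, 2, 3
Rank y: 6, 5, 2, 1, 4, 3
d = rank(x) − rank(y): -5, -1, 3, 5, -2, 0; Σd² = 64
ρ = 1 − 6Σd² / [n(n²−1)] = 1 − 6×64 / (6×35) = 1 − 384/210 ≈ -0.8286

-0.8286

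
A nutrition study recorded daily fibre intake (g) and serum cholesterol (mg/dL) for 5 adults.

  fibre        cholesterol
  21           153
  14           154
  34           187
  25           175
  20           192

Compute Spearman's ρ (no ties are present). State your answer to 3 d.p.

Rank fibre: 3, 1, 5, 4, 2
Rank cholesterol: 1, 2, 4, 3, 5
d = rank(fibre) − rank(cholesterol): 2, -1, 1, 1, -3; Σd² = 16
ρ = 1 − 6Σd² / [n(n²−1)] = 1 − 6×16 / (5×24) = 1 − 96/120 ≈ 0.200

0.200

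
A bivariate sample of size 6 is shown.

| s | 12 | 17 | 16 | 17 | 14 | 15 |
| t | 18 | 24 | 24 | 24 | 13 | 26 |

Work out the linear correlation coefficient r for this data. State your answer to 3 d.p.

0.653

n = 6, Σs = 91, Σt = 129, Σs² = 1399, Σt² = 2897, Σst = 1988
nΣst − ΣsΣt = 11928 − 11739 = 189
nΣs² − (Σs)² = 8394 − 8281 = 113; nΣt² − (Σt)² = 17382 − 16641 = 741
r = 189 / √(113 × 741) = 189 / 289.3665 ≈ 0.653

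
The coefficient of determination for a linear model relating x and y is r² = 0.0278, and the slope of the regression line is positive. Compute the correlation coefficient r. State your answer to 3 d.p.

|r| = √0.0278 = 0.167
The association is positive, so r = 0.167.

0.167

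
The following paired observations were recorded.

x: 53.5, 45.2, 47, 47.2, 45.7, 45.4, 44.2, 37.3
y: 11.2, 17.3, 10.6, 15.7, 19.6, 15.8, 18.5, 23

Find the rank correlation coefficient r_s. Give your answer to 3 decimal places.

Rank x: 8, 3, 6, 7, 5, 4, 2, 1
Rank y: 2, 5, 1, 3, 7, 4, 6, 8
d = rank(x) − rank(y): 6, -2, 5, 4, -2, 0, -4, -7; Σd² = 150
ρ = 1 − 6Σd² / [n(n²−1)] = 1 − 6×150 / (8×63) = 1 − 900/504 ≈ -0.786

-0.786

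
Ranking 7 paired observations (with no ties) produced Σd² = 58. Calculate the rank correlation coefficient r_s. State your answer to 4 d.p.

-0.0357

ρ = 1 − 6Σd² / [n(n²−1)] = 1 − 6×58 / (7×48)
  = 1 − 348/336 = 1 − 1.03571 ≈ -0.0357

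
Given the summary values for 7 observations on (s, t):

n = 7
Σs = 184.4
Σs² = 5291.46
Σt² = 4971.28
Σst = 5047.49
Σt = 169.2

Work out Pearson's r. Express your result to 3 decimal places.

0.955

r = (nΣst − ΣsΣt) / √[(nΣs² − (Σs)²)(nΣt² − (Σt)²)]
Numerator: 7×5047.49 − 184.4×169.2 = 4131.95
Denominator: √[(37040.22 − 34003.36)(34798.96 − 28628.64)] = √[3036.86 × 6170.32] = 4328.7871
r = 4131.95 / 4328.7871 ≈ 0.955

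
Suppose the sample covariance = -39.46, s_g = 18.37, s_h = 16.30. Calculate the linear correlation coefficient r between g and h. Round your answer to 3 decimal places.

r = Cov(g,h) / (s_g · s_h) = -39.46 / (18.37 × 16.30)
  = -39.46 / 299.4310 ≈ -0.132

-0.132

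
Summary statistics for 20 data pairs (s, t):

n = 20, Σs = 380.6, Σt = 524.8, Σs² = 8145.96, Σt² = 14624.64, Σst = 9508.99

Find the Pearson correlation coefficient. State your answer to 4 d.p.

-0.5443

r = (nΣst − ΣsΣt) / √[(nΣs² − (Σs)²)(nΣt² − (Σt)²)]
Numerator: 20×9508.99 − 380.6×524.8 = -9559.08
Denominator: √[(162919.2 − 144856.36)(292492.8 − 275415.04)] = √[18062.84 × 17077.76] = 17563.3951
r = -9559.08 / 17563.3951 ≈ -0.5443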